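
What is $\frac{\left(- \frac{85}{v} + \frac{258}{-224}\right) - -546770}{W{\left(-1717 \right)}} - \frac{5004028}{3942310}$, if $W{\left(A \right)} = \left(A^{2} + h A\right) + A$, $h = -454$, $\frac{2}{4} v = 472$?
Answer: $- \frac{175740036490351}{156552189332560} \approx -1.1226$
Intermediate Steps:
$v = 944$ ($v = 2 \cdot 472 = 944$)
$W{\left(A \right)} = A^{2} - 453 A$ ($W{\left(A \right)} = \left(A^{2} - 454 A\right) + A = A^{2} - 453 A$)
$\frac{\left(- \frac{85}{v} + \frac{258}{-224}\right) - -546770}{W{\left(-1717 \right)}} - \frac{5004028}{3942310} = \frac{\left(- \frac{85}{944} + \frac{258}{-224}\right) - -546770}{\left(-1717\right) \left(-453 - 1717\right)} - \frac{5004028}{3942310} = \frac{\left(\left(-85\right) \frac{1}{944} + 258 \left(- \frac{1}{224}\right)\right) + 546770}{\left(-1717\right) \left(-2170\right)} - \frac{2502014}{1971155} = \frac{\left(- \frac{85}{944} - \frac{129}{112}\right) + 546770}{3725890} - \frac{2502014}{1971155} = \left(- \frac{4103}{3304} + 546770\right) \frac{1}{3725890} - \frac{2502014}{1971155} = \frac{1806523977}{3304} \cdot \frac{1}{3725890} - \frac{2502014}{1971155} = \frac{58274967}{397107760} - \frac{2502014}{1971155} = - \frac{175740036490351}{156552189332560}$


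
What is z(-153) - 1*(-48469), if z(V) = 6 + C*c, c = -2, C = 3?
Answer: 48469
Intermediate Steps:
z(V) = 0 (z(V) = 6 + 3*(-2) = 6 - 6 = 0)
z(-153) - 1*(-48469) = 0 - 1*(-48469) = 0 + 48469 = 48469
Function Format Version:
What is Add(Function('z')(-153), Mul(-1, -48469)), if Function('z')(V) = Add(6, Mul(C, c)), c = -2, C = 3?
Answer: 48469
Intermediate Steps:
Function('z')(V) = 0 (Function('z')(V) = Add(6, Mul(3, -2)) = Add(6, -6) = 0)
Add(Function('z')(-153), Mul(-1, -48469)) = Add(0, Mul(-1, -48469)) = Add(0, 48469) = 48469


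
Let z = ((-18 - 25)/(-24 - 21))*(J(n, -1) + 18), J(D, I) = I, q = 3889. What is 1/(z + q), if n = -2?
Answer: 45/175736 ≈ 0.00025607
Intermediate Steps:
z = 731/45 (z = ((-18 - 25)/(-24 - 21))*(-1 + 18) = -43/(-45)*17 = -43*(-1/45)*17 = (43/45)*17 = 731/45 ≈ 16.244)
1/(z + q) = 1/(731/45 + 3889) = 1/(175736/45) = 45/175736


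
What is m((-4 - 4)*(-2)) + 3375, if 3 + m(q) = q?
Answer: 3388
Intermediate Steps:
m(q) = -3 + q
m((-4 - 4)*(-2)) + 3375 = (-3 + (-4 - 4)*(-2)) + 3375 = (-3 - 8*(-2)) + 3375 = (-3 + 16) + 3375 = 13 + 3375 = 3388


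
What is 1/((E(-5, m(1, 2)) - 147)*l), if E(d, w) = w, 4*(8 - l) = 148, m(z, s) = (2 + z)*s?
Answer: 1/4089 ≈ 0.00024456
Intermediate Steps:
m(z, s) = s*(2 + z)
l = -29 (l = 8 - 1/4*148 = 8 - 37 = -29)
1/((E(-5, m(1, 2)) - 147)*l) = 1/((2*(2 + 1) - 147)*(-29)) = 1/((2*3 - 147)*(-29)) = 1/((6 - 147)*(-29)) = 1/(-141*(-29)) = 1/4089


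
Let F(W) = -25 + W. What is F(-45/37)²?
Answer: 940900/1369 ≈ 687.29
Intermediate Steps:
F(-45/37)² = (-25 - 45/37)² = (-970/37)² = 940900/1369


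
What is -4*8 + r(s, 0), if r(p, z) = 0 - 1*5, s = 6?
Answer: -37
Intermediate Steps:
r(p, z) = -5 (r(p, z) = 0 - 5 = -5)
-4*8 + r(s, 0) = -4*8 - 5 = -32 - 5 = -37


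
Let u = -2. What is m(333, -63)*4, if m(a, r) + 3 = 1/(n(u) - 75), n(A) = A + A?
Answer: -952/79 ≈ -12.051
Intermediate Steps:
n(A) = 2*A
m(a, r) = -238/79 (m(a, r) = -3 + 1/(2*(-2) - 75) = -3 + 1/(-4 - 75) = -3 + 1/(-79) = -3 - 1/79 = -238/79)
m(333, -63)*4 = -238/79*4 = -952/79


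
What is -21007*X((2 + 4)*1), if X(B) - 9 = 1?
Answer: -210070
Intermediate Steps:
X(B) = 10 (X(B) = 9 + 1 = 10)
-21007*X((2 + 4)*1) = -21007*10 = -210070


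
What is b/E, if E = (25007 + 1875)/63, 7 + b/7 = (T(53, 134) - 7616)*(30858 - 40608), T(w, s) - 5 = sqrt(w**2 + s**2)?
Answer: 32725394163/26882 - 2149875*sqrt(20765)/13441 ≈ 1.1943e+6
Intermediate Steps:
T(w, s) = 5 + sqrt(s**2 + w**2) (T(w, s) = 5 + sqrt(w**2 + s**2) = 5 + sqrt(s**2 + w**2))
b = 519450701 - 68250*sqrt(20765) (b = -49 + 7*(((5 + sqrt(134**2 + 53**2)) - 7616)*(30858 - 40608)) = -49 + 7*(((5 + sqrt(17956 + 2809)) - 7616)*(-9750)) = -49 + 7*(((5 + sqrt(20765)) - 7616)*(-9750)) = -49 + 7*((-7611 + sqrt(20765))*(-9750)) = -49 + 7*(74207250 - 9750*sqrt(20765)) = -49 + (519450750 - 68250*sqrt(20765)) = 519450701 - 68250*sqrt(20765) ≈ 5.0962e+8)
E = 26882/63 (E = 26882*(1/63) = 26882/63 ≈ 426.70)
b/E = (519450701 - 68250*sqrt(20765))/(26882/63) = (519450701 - 68250*sqrt(20765))*(63/26882) = 32725394163/26882 - 2149875*sqrt(20765)/13441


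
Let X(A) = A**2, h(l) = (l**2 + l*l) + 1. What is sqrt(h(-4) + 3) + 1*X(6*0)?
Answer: 6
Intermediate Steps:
h(l) = 1 + 2*l**2 (h(l) = (l**2 + l**2) + 1 = 2*l**2 + 1 = 1 + 2*l**2)
sqrt(h(-4) + 3) + 1*X(6*0) = sqrt((1 + 2*(-4)**2) + 3) + 1*(6*0)**2 = sqrt((1 + 2*16) + 3) + 1*0**2 = sqrt((1 + 32) + 3) + 1*0 = sqrt(33 + 3) + 0 = sqrt(36) + 0 = 6 + 0 = 6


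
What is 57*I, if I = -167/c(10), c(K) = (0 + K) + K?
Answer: -9519/20 ≈ -475.95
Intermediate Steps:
c(K) = 2*K (c(K) = K + K = 2*K)
I = -167/20 (I = -167/(2*10) = -167/20 ≈ -8.3500)
57*I = 57*(-167/20) = -9519/20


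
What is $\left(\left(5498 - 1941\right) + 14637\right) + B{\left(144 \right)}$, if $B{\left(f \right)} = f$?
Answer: $18338$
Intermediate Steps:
$\left(\left(5498 - 1941\right) + 14637\right) + B{\left(144 \right)} = \left(\left(5498 - 1941\right) + 14637\right) + 144 = \left(3557 + 14637\right) + 144 = 18194 + 144 = 18338$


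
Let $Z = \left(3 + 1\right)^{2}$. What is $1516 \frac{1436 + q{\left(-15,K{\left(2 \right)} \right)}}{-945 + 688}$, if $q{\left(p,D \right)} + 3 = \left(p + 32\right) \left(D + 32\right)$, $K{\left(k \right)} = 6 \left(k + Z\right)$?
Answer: $- \frac{5780508}{257} \approx -22492.0$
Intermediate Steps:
$Z = 16$ ($Z = 4^{2} = 16$)
$K{\left(k \right)} = 96 + 6 k$ ($K{\left(k \right)} = 6 \left(k + 16\right) = 6 \left(16 + k\right) = 96 + 6 k$)
$q{\left(p,D \right)} = -3 + \left(32 + D\right) \left(32 + p\right)$ ($q{\left(p,D \right)} = -3 + \left(p + 32\right) \left(D + 32\right) = -3 + \left(32 + p\right) \left(32 + D\right) = -3 + \left(32 + D\right) \left(32 + p\right)$)
$1516 \frac{1436 + q{\left(-15,K{\left(2 \right)} \right)}}{-945 + 688} = 1516 \frac{1436 + \left(1021 + 32 \left(96 + 6 \cdot 2\right) + 32 \left(-15\right) + \left(96 + 6 \cdot 2\right) \left(-15\right)\right)}{-945 + 688} = 1516 \frac{1436 + \left(1021 + 32 \left(96 + 12\right) - 480 + \left(96 + 12\right) \left(-15\right)\right)}{-257} = 1516 \left(1436 + \left(1021 + 32 \cdot 108 - 480 + 108 \left(-15\right)\right)\right) \left(- \frac{1}{257}\right) = 1516 \left(1436 + \left(1021 + 3456 - 480 - 1620\right)\right) \left(- \frac{1}{257}\right) = 1516 \left(1436 + 2377\right) \left(- \frac{1}{257}\right) = 1516 \cdot 3813 \left(- \frac{1}{257}\right) = 1516 \left(- \frac{3813}{257}\right) = - \frac{5780508}{257}$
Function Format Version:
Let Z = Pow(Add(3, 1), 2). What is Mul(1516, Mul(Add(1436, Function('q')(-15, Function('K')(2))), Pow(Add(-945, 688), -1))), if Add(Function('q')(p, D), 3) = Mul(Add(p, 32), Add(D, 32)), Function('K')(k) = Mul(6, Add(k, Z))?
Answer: Rational(-5780508, 257) ≈ -22492.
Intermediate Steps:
Z = 16 (Z = Pow(4, 2) = 16)
Function('K')(k) = Add(96, Mul(6, k)) (Function('K')(k) = Mul(6, Add(k, 16)) = Mul(6, Add(16, k)) = Add(96, Mul(6, k)))
Function('q')(p, D) = Add(-3, Mul(Add(32, D), Add(32, p))) (Function('q')(p, D) = Add(-3, Mul(Add(p, 32), Add(D, 32))) = Add(-3, Mul(Add(32, p), Add(32, D))) = Add(-3, Mul(Add(32, D), Add(32, p))))
Mul(1516, Mul(Add(1436, Function('q')(-15, Function('K')(2))), Pow(Add(-945, 688), -1))) = Mul(1516, Mul(Add(1436, Add(1021, Mul(32, Add(96, Mul(6, 2))), Mul(32, -15), Mul(Add(96, Mul(6, 2)), -15))), Pow(Add(-945, 688), -1))) = Mul(1516, Mul(Add(1436, Add(1021, Mul(32, Add(96, 12)), -480, Mul(Add(96, 12), -15))), Pow(-257, -1))) = Mul(1516, Mul(Add(1436, Add(1021, Mul(32, 108), -480, Mul(108, -15))), Rational(-1, 257))) = Mul(1516, Mul(Add(1436, Add(1021, 3456, -480, -1620)), Rational(-1, 257))) = Mul(1516, Mul(Add(1436, 2377), Rational(-1, 257))) = Mul(1516, Mul(3813, Rational(-1, 257))) = Mul(1516, Rational(-3813, 257)) = Rational(-5780508, 257)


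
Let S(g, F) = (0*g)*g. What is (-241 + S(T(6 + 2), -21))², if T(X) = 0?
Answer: 58081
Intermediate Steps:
S(g, F) = 0 (S(g, F) = 0*g = 0)
(-241 + S(T(6 + 2), -21))² = (-241 + 0)² = (-241)² = 58081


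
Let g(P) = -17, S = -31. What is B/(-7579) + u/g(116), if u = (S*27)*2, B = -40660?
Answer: 13378466/128843 ≈ 103.84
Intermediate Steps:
u = -1674 (u = -31*27*2 = -837*2 = -1674)
B/(-7579) + u/g(116) = -40660/(-7579) - 1674/(-17) = -40660*(-1/7579) - 1674*(-1/17) = 40660/7579 + 1674/17 = 13378466/128843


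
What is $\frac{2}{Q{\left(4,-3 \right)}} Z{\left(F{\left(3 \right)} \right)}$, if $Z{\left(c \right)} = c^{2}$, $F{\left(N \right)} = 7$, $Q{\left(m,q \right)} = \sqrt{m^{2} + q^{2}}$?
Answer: $\frac{98}{5} \approx 19.6$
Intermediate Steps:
$\frac{2}{Q{\left(4,-3 \right)}} Z{\left(F{\left(3 \right)} \right)} = \frac{2}{\sqrt{4^{2} + \left(-3\right)^{2}}} \cdot 7^{2} = \frac{2}{\sqrt{16 + 9}} \cdot 49 = \frac{2}{\sqrt{25}} \cdot 49 = \frac{2}{5} \cdot 49 = \frac{98}{5}$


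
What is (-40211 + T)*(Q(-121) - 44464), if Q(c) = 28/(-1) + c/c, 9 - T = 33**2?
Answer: 1837077881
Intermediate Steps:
T = -1080 (T = 9 - 1*33**2 = 9 - 1*1089 = 9 - 1089 = -1080)
Q(c) = -27 (Q(c) = 28*(-1) + 1 = -28 + 1 = -27)
(-40211 + T)*(Q(-121) - 44464) = (-40211 - 1080)*(-27 - 44464) = -41291*(-44491) = 1837077881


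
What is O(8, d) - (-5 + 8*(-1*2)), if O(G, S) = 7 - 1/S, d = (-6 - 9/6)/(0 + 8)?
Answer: 436/15 ≈ 29.067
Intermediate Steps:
d = -15/16 (d = (-6 - 9*1/6)/8 = (-6 - 3/2)*(1/8) = -15/2*1/8 = -15/16 ≈ -0.93750)
O(8, d) - (-5 + 8*(-1*2)) = (7 - 1/(-15/16)) - (-5 + 8*(-1*2)) = (7 - 1*(-16/15)) - (-5 + 8*(-2)) = (7 + 16/15) - (-5 - 16) = 121/15 - 1*(-21) = 121/15 + 21 = 436/15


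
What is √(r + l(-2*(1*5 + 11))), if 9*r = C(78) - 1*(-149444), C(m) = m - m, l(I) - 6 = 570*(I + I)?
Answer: I*√178822/3 ≈ 140.96*I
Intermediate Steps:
l(I) = 6 + 1140*I (l(I) = 6 + 570*(I + I) = 6 + 570*(2*I) = 6 + 1140*I)
C(m) = 0
r = 149444/9 (r = (0 - 1*(-149444))/9 = (0 + 149444)/9 = (⅑)*149444 = 149444/9 ≈ 16605.)
√(r + l(-2*(1*5 + 11))) = √(149444/9 + (6 + 1140*(-2*(1*5 + 11)))) = √(149444/9 + (6 + 1140*(-2*(5 + 11)))) = √(149444/9 + (6 + 1140*(-2*16))) = √(149444/9 + (6 + 1140*(-32))) = √(149444/9 + (6 - 36480)) = √(149444/9 - 36474) = √(-178822/9) = I*√178822/3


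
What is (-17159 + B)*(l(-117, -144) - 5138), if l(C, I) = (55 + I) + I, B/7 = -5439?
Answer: 296651072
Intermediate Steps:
B = -38073 (B = 7*(-5439) = -38073)
l(C, I) = 55 + 2*I
(-17159 + B)*(l(-117, -144) - 5138) = (-17159 - 38073)*((55 + 2*(-144)) - 5138) = -55232*((55 - 288) - 5138) = -55232*(-233 - 5138) = -55232*(-5371) = 296651072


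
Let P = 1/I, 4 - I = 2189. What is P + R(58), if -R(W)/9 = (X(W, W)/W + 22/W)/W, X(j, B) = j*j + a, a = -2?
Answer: -16637431/1837585 ≈ -9.0540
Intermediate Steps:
X(j, B) = -2 + j² (X(j, B) = j*j - 2 = j² - 2 = -2 + j²)
I = -2185 (I = 4 - 1*2189 = 4 - 2189 = -2185)
R(W) = -9*(22/W + (-2 + W²)/W)/W (R(W) = -9*((-2 + W²)/W + 22/W)/W = -9*(22/W + (-2 + W²)/W)/W)
P = -1/2185 (P = 1/(-2185) = -1/2185 ≈ -0.00045767)
P + R(58) = -1/2185 + (-9 - 180/58²) = -1/2185 + (-9 - 180*1/3364) = -1/2185 + (-9 - 45/841) = -1/2185 - 7614/841 = -16637431/1837585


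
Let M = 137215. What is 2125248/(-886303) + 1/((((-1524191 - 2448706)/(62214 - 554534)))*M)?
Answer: -231711903016104416/96632031709054413 ≈ -2.3979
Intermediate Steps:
2125248/(-886303) + 1/((((-1524191 - 2448706)/(62214 - 554534)))*M) = 2125248/(-886303) + 1/(((-1524191 - 2448706)/(62214 - 554534))*137215) = 2125248*(-1/886303) + (1/137215)/(-3972897/(-492320)) = -2125248/886303 + (1/137215)/(-3972897*(-1/492320)) = -2125248/886303 + (1/137215)/(3972897/492320) = -2125248/886303 + (492320/3972897)*(1/137215) = -2125248/886303 + 98464/109028212371 = -231711903016104416/96632031709054413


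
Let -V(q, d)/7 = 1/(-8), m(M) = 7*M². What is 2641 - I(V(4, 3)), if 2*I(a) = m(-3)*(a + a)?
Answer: 20687/8 ≈ 2585.9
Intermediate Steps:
V(q, d) = 7/8 (V(q, d) = -7/(-8) = -7*(-⅛) = 7/8)
I(a) = 63*a (I(a) = ((7*(-3)²)*(a + a))/2 = ((7*9)*(2*a))/2 = (63*(2*a))/2 = (126*a)/2 = 63*a)
2641 - I(V(4, 3)) = 2641 - 63*7/8 = 2641 - 1*441/8 = 2641 - 441/8 = 20687/8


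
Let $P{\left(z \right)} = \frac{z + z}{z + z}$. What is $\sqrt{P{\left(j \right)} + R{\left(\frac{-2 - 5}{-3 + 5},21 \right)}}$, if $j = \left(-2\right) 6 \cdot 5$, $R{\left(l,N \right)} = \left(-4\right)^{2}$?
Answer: $\sqrt{17} \approx 4.1231$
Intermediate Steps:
$R{\left(l,N \right)} = 16$
$j = -60$ ($j = \left(-12\right) 5 = -60$)
$P{\left(z \right)} = 1$ ($P{\left(z \right)} = \frac{2 z}{2 z} = 2 z \frac{1}{2 z} = 1$)
$\sqrt{P{\left(j \right)} + R{\left(\frac{-2 - 5}{-3 + 5},21 \right)}} = \sqrt{1 + 16} = \sqrt{17}$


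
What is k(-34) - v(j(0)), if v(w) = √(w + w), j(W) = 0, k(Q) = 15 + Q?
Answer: -19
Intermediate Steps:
v(w) = √2*√w (v(w) = √(2*w) = √2*√w)
k(-34) - v(j(0)) = (15 - 34) - √2*√0 = -19 - √2*0 = -19 - 1*0 = -19 + 0 = -19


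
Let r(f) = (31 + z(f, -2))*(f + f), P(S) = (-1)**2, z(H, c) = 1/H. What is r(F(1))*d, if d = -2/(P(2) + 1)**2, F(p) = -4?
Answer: 123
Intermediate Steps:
P(S) = 1
r(f) = 2*f*(31 + 1/f) (r(f) = (31 + 1/f)*(f + f) = (31 + 1/f)*(2*f) = 2*f*(31 + 1/f))
d = -1/2 (d = -2/(1 + 1)**2 = -2/(2**2) = -2/4 = -2*1/4 = -1/2 ≈ -0.50000)
r(F(1))*d = (2 + 62*(-4))*(-1/2) = (2 - 248)*(-1/2) = -246*(-1/2) = 123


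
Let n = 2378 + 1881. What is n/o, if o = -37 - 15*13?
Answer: -4259/232 ≈ -18.358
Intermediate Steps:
n = 4259
o = -232 (o = -37 - 195 = -232)
n/o = 4259/(-232) = 4259*(-1/232) = -4259/232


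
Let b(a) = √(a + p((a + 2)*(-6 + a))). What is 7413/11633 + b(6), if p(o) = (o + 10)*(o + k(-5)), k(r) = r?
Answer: 7413/11633 + 2*I*√11 ≈ 0.63724 + 6.6332*I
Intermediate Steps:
p(o) = (-5 + o)*(10 + o) (p(o) = (o + 10)*(o - 5) = (10 + o)*(-5 + o) = (-5 + o)*(10 + o))
b(a) = √(-50 + a + (-6 + a)²*(2 + a)² + 5*(-6 + a)*(2 + a)) (b(a) = √(a + (-50 + ((a + 2)*(-6 + a))² + 5*((a + 2)*(-6 + a)))) = √(a + (-50 + ((2 + a)*(-6 + a))² + 5*((2 + a)*(-6 + a)))) = √(a + (-50 + ((-6 + a)*(2 + a))² + 5*((-6 + a)*(2 + a)))) = √(a + (-50 + (-6 + a)²*(2 + a)² + 5*(-6 + a)*(2 + a))) = √(-50 + a + (-6 + a)²*(2 + a)² + 5*(-6 + a)*(2 + a)))
7413/11633 + b(6) = 7413/11633 + √(34 + 6⁴ - 8*6³ - 3*6² + 77*6) = 7413*(1/11633) + √(34 + 1296 - 8*216 - 3*36 + 462) = 7413/11633 + √(34 + 1296 - 1728 - 108 + 462) = 7413/11633 + √(-44) = 7413/11633 + 2*I*√11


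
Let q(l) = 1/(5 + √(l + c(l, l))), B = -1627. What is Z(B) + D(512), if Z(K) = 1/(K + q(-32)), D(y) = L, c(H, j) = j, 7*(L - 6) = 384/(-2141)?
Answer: 10545515929215/1765305331622 + 2*I/58894553 ≈ 5.9738 + 3.3959e-8*I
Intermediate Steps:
L = 89538/14987 (L = 6 + (384/(-2141))/7 = 6 + (384*(-1/2141))/7 = 6 + (⅐)*(-384/2141) = 6 - 384/14987 = 89538/14987 ≈ 5.9744)
D(y) = 89538/14987
q(l) = 1/(5 + √2*√l) (q(l) = 1/(5 + √(l + l)) = 1/(5 + √(2*l)) = 1/(5 + √2*√l))
Z(K) = 1/(K + (5 - 8*I)/89) (Z(K) = 1/(K + 1/(5 + √2*√(-32))) = 1/(K + 1/(5 + √2*(4*I*√2))) = 1/(K + 1/(5 + 8*I)) = 1/(K + (5 - 8*I)/89))
Z(B) + D(512) = 89/(5 - 8*I + 89*(-1627)) + 89538/14987 = 89/(5 - 8*I - 144803) + 89538/14987 = 89/(-144798 - 8*I) + 89538/14987 = 89*((-144798 + 8*I)/20966460868) + 89538/14987 = (-144798 + 8*I)/235578212 + 89538/14987 = 89538/14987 + (-144798 + 8*I)/235578212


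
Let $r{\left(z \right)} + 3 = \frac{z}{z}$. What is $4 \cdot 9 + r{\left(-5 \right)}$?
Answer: $34$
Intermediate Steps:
$r{\left(z \right)} = -2$ ($r{\left(z \right)} = -3 + \frac{z}{z} = -3 + 1 = -2$)
$4 \cdot 9 + r{\left(-5 \right)} = 4 \cdot 9 - 2 = 36 - 2 = 34$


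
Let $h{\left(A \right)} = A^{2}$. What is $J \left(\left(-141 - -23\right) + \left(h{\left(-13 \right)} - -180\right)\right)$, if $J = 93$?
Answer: $21483$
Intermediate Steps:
$J \left(\left(-141 - -23\right) + \left(h{\left(-13 \right)} - -180\right)\right) = 93 \left(\left(-141 - -23\right) + \left(\left(-13\right)^{2} - -180\right)\right) = 93 \left(\left(-141 + 23\right) + \left(169 + 180\right)\right) = 93 \left(-118 + 349\right) = 93 \cdot 231 = 21483$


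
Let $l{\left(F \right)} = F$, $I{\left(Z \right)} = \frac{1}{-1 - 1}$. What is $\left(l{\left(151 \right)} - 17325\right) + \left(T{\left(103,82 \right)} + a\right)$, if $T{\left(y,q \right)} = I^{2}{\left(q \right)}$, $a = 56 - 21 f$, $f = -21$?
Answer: $- \frac{66707}{4} \approx -16677.0$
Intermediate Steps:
$I{\left(Z \right)} = - \frac{1}{2}$ ($I{\left(Z \right)} = \frac{1}{-2} = - \frac{1}{2}$)
$a = 497$ ($a = 56 - -441 = 56 + 441 = 497$)
$T{\left(y,q \right)} = \frac{1}{4}$ ($T{\left(y,q \right)} = \left(- \frac{1}{2}\right)^{2} = \frac{1}{4}$)
$\left(l{\left(151 \right)} - 17325\right) + \left(T{\left(103,82 \right)} + a\right) = \left(151 - 17325\right) + \left(\frac{1}{4} + 497\right) = -17174 + \frac{1989}{4} = - \frac{66707}{4}$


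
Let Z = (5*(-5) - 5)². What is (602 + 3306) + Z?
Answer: 4808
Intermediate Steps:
Z = 900 (Z = (-25 - 5)² = (-30)² = 900)
(602 + 3306) + Z = (602 + 3306) + 900 = 3908 + 900 = 4808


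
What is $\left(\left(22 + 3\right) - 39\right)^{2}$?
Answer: $196$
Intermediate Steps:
$\left(\left(22 + 3\right) - 39\right)^{2} = \left(25 - 39\right)^{2} = \left(-14\right)^{2} = 196$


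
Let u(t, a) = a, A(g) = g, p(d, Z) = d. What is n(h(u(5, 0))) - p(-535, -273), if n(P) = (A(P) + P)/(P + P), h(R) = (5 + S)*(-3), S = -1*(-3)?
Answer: 536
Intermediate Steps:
S = 3
h(R) = -24 (h(R) = (5 + 3)*(-3) = 8*(-3) = -24)
n(P) = 1 (n(P) = (P + P)/(P + P) = (2*P)/((2*P)) = (2*P)*(1/(2*P)) = 1)
n(h(u(5, 0))) - p(-535, -273) = 1 - 1*(-535) = 1 + 535 = 536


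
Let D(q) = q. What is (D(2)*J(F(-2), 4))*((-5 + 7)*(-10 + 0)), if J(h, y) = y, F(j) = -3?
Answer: -160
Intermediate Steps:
(D(2)*J(F(-2), 4))*((-5 + 7)*(-10 + 0)) = (2*4)*((-5 + 7)*(-10 + 0)) = 8*(2*(-10)) = 8*(-20) = -160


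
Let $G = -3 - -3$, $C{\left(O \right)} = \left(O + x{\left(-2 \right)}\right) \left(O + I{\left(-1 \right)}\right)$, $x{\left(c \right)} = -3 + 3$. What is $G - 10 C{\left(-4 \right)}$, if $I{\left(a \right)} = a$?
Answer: $-200$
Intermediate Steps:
$x{\left(c \right)} = 0$
$C{\left(O \right)} = O \left(-1 + O\right)$ ($C{\left(O \right)} = \left(O + 0\right) \left(O - 1\right) = O \left(-1 + O\right)$)
$G = 0$ ($G = -3 + 3 = 0$)
$G - 10 C{\left(-4 \right)} = 0 - 10 \left(- 4 \left(-1 - 4\right)\right) = 0 - 10 \left(\left(-4\right) \left(-5\right)\right) = 0 - 200 = -200$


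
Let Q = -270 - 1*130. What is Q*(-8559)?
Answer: 3423600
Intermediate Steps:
Q = -400 (Q = -270 - 130 = -400)
Q*(-8559) = -400*(-8559) = 3423600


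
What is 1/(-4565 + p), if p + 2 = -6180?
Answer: -1/10747 ≈ -9.3049e-5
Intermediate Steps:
p = -6182 (p = -2 - 6180 = -6182)
1/(-4565 + p) = 1/(-4565 - 6182) = 1/(-10747) = -1/10747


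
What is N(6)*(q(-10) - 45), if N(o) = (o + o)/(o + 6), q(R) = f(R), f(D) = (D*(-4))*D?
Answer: -445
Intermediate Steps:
f(D) = -4*D² (f(D) = (-4*D)*D = -4*D²)
q(R) = -4*R²
N(o) = 2*o/(6 + o) (N(o) = (2*o)/(6 + o) = 2*o/(6 + o))
N(6)*(q(-10) - 45) = (2*6/(6 + 6))*(-4*(-10)² - 45) = (2*6/12)*(-4*100 - 45) = (2*6*(1/12))*(-400 - 45) = 1*(-445) = -445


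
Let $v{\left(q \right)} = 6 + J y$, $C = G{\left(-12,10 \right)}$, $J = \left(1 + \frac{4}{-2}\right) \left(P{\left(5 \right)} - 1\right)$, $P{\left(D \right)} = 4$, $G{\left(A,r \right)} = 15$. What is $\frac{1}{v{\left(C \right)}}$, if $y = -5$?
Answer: $\frac{1}{21} \approx 0.047619$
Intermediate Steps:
$J = -3$ ($J = \left(1 + \frac{4}{-2}\right) \left(4 - 1\right) = \left(1 + 4 \left(- \frac{1}{2}\right)\right) 3 = \left(1 - 2\right) 3 = \left(-1\right) 3 = -3$)
$C = 15$
$v{\left(q \right)} = 21$ ($v{\left(q \right)} = 6 - -15 = 6 + 15 = 21$)
$\frac{1}{v{\left(C \right)}} = \frac{1}{21}$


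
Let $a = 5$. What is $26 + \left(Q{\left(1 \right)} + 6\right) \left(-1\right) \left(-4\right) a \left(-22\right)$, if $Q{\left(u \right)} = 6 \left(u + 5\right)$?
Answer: $-18454$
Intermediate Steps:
$Q{\left(u \right)} = 30 + 6 u$ ($Q{\left(u \right)} = 6 \left(5 + u\right) = 30 + 6 u$)
$26 + \left(Q{\left(1 \right)} + 6\right) \left(-1\right) \left(-4\right) a \left(-22\right) = 26 + \left(\left(30 + 6 \cdot 1\right) + 6\right) \left(-1\right) \left(-4\right) 5 \left(-22\right) = 26 + \left(\left(30 + 6\right) + 6\right) \left(-1\right) \left(-4\right) 5 \left(-22\right) = 26 + \left(36 + 6\right) \left(-1\right) \left(-4\right) 5 \left(-22\right) = 26 + 42 \left(-1\right) \left(-4\right) 5 \left(-22\right) = 26 + \left(-42\right) \left(-4\right) 5 \left(-22\right) = 26 + 168 \cdot 5 \left(-22\right) = 26 + 840 \left(-22\right) = 26 - 18480 = -18454$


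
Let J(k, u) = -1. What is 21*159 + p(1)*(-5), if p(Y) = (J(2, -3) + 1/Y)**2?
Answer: 3339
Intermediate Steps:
p(Y) = (-1 + 1/Y)**2
21*159 + p(1)*(-5) = 21*159 + ((1 - 1*1)**2/1**2)*(-5) = 3339 + (1*(1 - 1)**2)*(-5) = 3339 + (1*0**2)*(-5) = 3339 + (1*0)*(-5) = 3339 + 0*(-5) = 3339 + 0 = 3339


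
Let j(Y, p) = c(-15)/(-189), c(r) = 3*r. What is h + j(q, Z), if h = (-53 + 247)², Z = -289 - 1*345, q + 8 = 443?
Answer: 790361/21 ≈ 37636.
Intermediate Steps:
q = 435 (q = -8 + 443 = 435)
Z = -634 (Z = -289 - 345 = -634)
j(Y, p) = 5/21 (j(Y, p) = (3*(-15))/(-189) = -45*(-1/189) = 5/21)
h = 37636 (h = 194² = 37636)
h + j(q, Z) = 37636 + 5/21 = 790361/21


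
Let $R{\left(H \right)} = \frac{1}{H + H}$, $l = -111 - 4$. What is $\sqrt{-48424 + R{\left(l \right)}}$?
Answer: $\frac{i \sqrt{2561629830}}{230} \approx 220.05 i$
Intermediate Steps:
$l = -115$ ($l = -111 - 4 = -115$)
$R{\left(H \right)} = \frac{1}{2 H}$
$\sqrt{-48424 + R{\left(l \right)}} = \sqrt{-48424 + \frac{1}{2 \left(-115\right)}} = \sqrt{-48424 + \frac{1}{2} \left(- \frac{1}{115}\right)} = \sqrt{-48424 - \frac{1}{230}} = \sqrt{- \frac{11137521}{230}} = \frac{i \sqrt{2561629830}}{230}$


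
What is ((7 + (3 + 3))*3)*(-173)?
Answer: -6747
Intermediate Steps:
((7 + (3 + 3))*3)*(-173) = ((7 + 6)*3)*(-173) = (13*3)*(-173) = 39*(-173) = -6747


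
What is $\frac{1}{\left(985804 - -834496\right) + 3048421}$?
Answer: $\frac{1}{4868721} \approx 2.0539 \cdot 10^{-7}$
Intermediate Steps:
$\frac{1}{\left(985804 - -834496\right) + 3048421} = \frac{1}{\left(985804 + \left(-138882 + 973378\right)\right) + 3048421} = \frac{1}{\left(985804 + 834496\right) + 3048421} = \frac{1}{1820300 + 3048421} = \frac{1}{4868721}$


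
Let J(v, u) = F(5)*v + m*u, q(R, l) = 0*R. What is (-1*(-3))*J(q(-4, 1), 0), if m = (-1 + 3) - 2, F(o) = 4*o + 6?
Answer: 0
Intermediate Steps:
q(R, l) = 0
F(o) = 6 + 4*o
m = 0 (m = 2 - 2 = 0)
J(v, u) = 26*v (J(v, u) = (6 + 4*5)*v + 0*u = (6 + 20)*v + 0 = 26*v + 0 = 26*v)
(-1*(-3))*J(q(-4, 1), 0) = (-1*(-3))*(26*0) = 3*0 = 0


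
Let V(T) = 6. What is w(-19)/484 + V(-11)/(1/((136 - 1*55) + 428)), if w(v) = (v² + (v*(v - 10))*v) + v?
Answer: 1468009/484 ≈ 3033.1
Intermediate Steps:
w(v) = v + v² + v²*(-10 + v) (w(v) = (v² + (v*(-10 + v))*v) + v = (v² + v²*(-10 + v)) + v = v + v² + v²*(-10 + v))
w(-19)/484 + V(-11)/(1/((136 - 1*55) + 428)) = -19*(1 + (-19)² - 9*(-19))/484 + 6/(1/((136 - 1*55) + 428)) = -19*(1 + 361 + 171)*(1/484) + 6/(1/((136 - 55) + 428)) = -19*533*(1/484) + 6/(1/(81 + 428)) = -10127*1/484 + 6/(1/509) = -10127/484 + 6/(1/509) = -10127/484 + 6*509 = -10127/484 + 3054 = 1468009/484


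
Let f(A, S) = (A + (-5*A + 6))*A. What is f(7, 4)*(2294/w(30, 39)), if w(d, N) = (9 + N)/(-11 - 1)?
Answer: 88319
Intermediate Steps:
f(A, S) = A*(6 - 4*A) (f(A, S) = (A + (6 - 5*A))*A = (6 - 4*A)*A = A*(6 - 4*A))
w(d, N) = -¾ - N/12 (w(d, N) = (9 + N)/(-12) = (9 + N)*(-1/12) = -¾ - N/12)
f(7, 4)*(2294/w(30, 39)) = (2*7*(3 - 2*7))*(2294/(-¾ - 1/12*39)) = (2*7*(3 - 14))*(2294/(-¾ - 13/4)) = (2*7*(-11))*(2294/(-4)) = -353276*(-1)/4 = -154*(-1147/2) = 88319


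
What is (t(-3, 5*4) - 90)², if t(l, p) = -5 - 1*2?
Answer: 9409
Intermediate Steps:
t(l, p) = -7 (t(l, p) = -5 - 2 = -7)
(t(-3, 5*4) - 90)² = (-7 - 90)² = (-97)² = 9409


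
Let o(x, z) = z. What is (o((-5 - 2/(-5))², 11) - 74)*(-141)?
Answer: 8883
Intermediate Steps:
(o((-5 - 2/(-5))², 11) - 74)*(-141) = (11 - 74)*(-141) = -63*(-141) = 8883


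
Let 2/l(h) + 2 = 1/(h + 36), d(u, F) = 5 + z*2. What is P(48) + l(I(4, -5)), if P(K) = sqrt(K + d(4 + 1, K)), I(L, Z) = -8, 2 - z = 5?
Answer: -56/55 + sqrt(47) ≈ 5.8375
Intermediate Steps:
z = -3 (z = 2 - 1*5 = 2 - 5 = -3)
d(u, F) = -1 (d(u, F) = 5 - 3*2 = 5 - 6 = -1)
P(K) = sqrt(-1 + K) (P(K) = sqrt(K - 1) = sqrt(-1 + K))
l(h) = 2/(-2 + 1/(36 + h)) (l(h) = 2/(-2 + 1/(h + 36)) = 2/(-2 + 1/(36 + h)))
P(48) + l(I(4, -5)) = sqrt(-1 + 48) + 2*(-36 - 1*(-8))/(71 + 2*(-8)) = sqrt(47) + 2*(-36 + 8)/(71 - 16) = sqrt(47) + 2*(-28)/55 = sqrt(47) + 2*(1/55)*(-28) = sqrt(47) - 56/55 = -56/55 + sqrt(47)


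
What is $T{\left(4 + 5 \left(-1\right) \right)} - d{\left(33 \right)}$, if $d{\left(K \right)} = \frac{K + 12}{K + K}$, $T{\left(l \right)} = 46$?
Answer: $\frac{997}{22} \approx 45.318$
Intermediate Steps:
$d{\left(K \right)} = \frac{12 + K}{2 K}$
$T{\left(4 + 5 \left(-1\right) \right)} - d{\left(33 \right)} = 46 - \frac{12 + 33}{2 \cdot 33} = 46 - \frac{1}{2} \cdot \frac{1}{33} \cdot 45 = 46 - \frac{15}{22} = \frac{997}{22}$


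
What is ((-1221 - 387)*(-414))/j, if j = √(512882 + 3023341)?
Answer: 221904*√3536223/1178741 ≈ 354.01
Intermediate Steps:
j = √3536223 ≈ 1880.5
((-1221 - 387)*(-414))/j = ((-1221 - 387)*(-414))/(√3536223) = (-1608*(-414))*(√3536223/3536223) = 665712*(√3536223/3536223) = 221904*√3536223/1178741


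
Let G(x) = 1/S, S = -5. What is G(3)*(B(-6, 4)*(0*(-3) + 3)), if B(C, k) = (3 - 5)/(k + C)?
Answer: -⅗ ≈ -0.60000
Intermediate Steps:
B(C, k) = -2/(C + k)
G(x) = -⅕ (G(x) = 1/(-5) = -⅕)
G(3)*(B(-6, 4)*(0*(-3) + 3)) = -(-2/(-6 + 4))*(0*(-3) + 3)/5 = -(-2/(-2))*(0 + 3)/5 = -(-2*(-½))*3/5 = -3/5 = -⅕*3 = -⅗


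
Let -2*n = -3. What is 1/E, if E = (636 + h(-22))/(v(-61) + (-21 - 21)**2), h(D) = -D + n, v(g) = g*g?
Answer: 10970/1319 ≈ 8.3169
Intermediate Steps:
n = 3/2 (n = -1/2*(-3) = 3/2 ≈ 1.5000)
v(g) = g**2
h(D) = 3/2 - D (h(D) = -D + 3/2 = 3/2 - D)
E = 1319/10970 (E = (636 + (3/2 - 1*(-22)))/((-61)**2 + (-21 - 21)**2) = (636 + (3/2 + 22))/(3721 + (-42)**2) = (636 + 47/2)/(3721 + 1764) = (1319/2)/5485 = (1319/2)*(1/5485) = 1319/10970 ≈ 0.12024)
1/E = 1/(1319/10970) = 10970/1319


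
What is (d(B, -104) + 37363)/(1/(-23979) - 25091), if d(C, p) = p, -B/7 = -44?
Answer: -893433561/601657090 ≈ -1.4850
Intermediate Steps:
B = 308 (B = -7*(-44) = 308)
(d(B, -104) + 37363)/(1/(-23979) - 25091) = (-104 + 37363)/(1/(-23979) - 25091) = 37259/(-1/23979 - 25091) = 37259/(-601657090/23979) = 37259*(-23979/601657090) = -893433561/601657090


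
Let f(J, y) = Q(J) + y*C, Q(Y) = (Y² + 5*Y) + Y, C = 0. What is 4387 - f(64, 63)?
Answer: -93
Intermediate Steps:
Q(Y) = Y² + 6*Y
f(J, y) = J*(6 + J) (f(J, y) = J*(6 + J) + y*0 = J*(6 + J) + 0 = J*(6 + J))
4387 - f(64, 63) = 4387 - 64*(6 + 64) = 4387 - 64*70 = 4387 - 1*4480 = 4387 - 4480 = -93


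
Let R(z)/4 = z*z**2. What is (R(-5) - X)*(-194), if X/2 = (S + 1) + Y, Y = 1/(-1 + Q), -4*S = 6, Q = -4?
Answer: 483642/5 ≈ 96728.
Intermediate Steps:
S = -3/2 (S = -1/4*6 = -3/2 ≈ -1.5000)
Y = -1/5 (Y = 1/(-1 - 4) = 1/(-5) = -1/5 ≈ -0.20000)
R(z) = 4*z**3 (R(z) = 4*(z*z**2) = 4*z**3)
X = -7/5 (X = 2*((-3/2 + 1) - 1/5) = 2*(-1/2 - 1/5) = 2*(-7/10) = -7/5 ≈ -1.4000)
(R(-5) - X)*(-194) = (4*(-5)**3 - 1*(-7/5))*(-194) = (4*(-125) + 7/5)*(-194) = (-500 + 7/5)*(-194) = -2493/5*(-194) = 483642/5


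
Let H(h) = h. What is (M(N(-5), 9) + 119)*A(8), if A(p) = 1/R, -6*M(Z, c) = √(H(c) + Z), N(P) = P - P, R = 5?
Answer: 237/10 ≈ 23.700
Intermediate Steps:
N(P) = 0
M(Z, c) = -√(Z + c)/6 (M(Z, c) = -√(c + Z)/6 = -√(Z + c)/6)
A(p) = ⅕ (A(p) = 1/5 = ⅕)
(M(N(-5), 9) + 119)*A(8) = (-√(0 + 9)/6 + 119)*(⅕) = (-√9/6 + 119)*(⅕) = (-⅙*3 + 119)*(⅕) = (-½ + 119)*(⅕) = (237/2)*(⅕) = 237/10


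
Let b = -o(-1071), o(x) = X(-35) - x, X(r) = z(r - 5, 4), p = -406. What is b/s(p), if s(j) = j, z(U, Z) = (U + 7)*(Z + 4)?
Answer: 807/406 ≈ 1.9877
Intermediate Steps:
z(U, Z) = (4 + Z)*(7 + U) (z(U, Z) = (7 + U)*(4 + Z) = (4 + Z)*(7 + U))
X(r) = 16 + 8*r (X(r) = 28 + 4*(r - 5) + 7*4 + (r - 5)*4 = 28 + 4*(-5 + r) + 28 + (-5 + r)*4 = 28 + (-20 + 4*r) + 28 + (-20 + 4*r) = 16 + 8*r)
o(x) = -264 - x (o(x) = (16 + 8*(-35)) - x = (16 - 280) - x = -264 - x)
b = -807 (b = -(-264 - 1*(-1071)) = -(-264 + 1071) = -1*807 = -807)
b/s(p) = -807/(-406) = -807*(-1/406) = 807/406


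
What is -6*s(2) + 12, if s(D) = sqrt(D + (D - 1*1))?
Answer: 12 - 6*sqrt(3) ≈ 1.6077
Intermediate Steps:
s(D) = sqrt(-1 + 2*D) (s(D) = sqrt(D + (D - 1)) = sqrt(D + (-1 + D)) = sqrt(-1 + 2*D))
-6*s(2) + 12 = -6*sqrt(-1 + 2*2) + 12 = -6*sqrt(-1 + 4) + 12 = -6*sqrt(3) + 12 = 12 - 6*sqrt(3)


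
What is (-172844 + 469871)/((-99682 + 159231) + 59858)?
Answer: 297027/119407 ≈ 2.4875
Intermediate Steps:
(-172844 + 469871)/((-99682 + 159231) + 59858) = 297027/(59549 + 59858) = 297027/119407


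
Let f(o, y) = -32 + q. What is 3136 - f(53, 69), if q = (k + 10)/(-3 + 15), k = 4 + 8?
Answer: 18997/6 ≈ 3166.2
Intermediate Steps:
k = 12
q = 11/6 (q = (12 + 10)/(-3 + 15) = 22/12 = 22*(1/12) = 11/6 ≈ 1.8333)
f(o, y) = -181/6 (f(o, y) = -32 + 11/6 = -181/6)
3136 - f(53, 69) = 3136 - 1*(-181/6) = 3136 + 181/6 = 18997/6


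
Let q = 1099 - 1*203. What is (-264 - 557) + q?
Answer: 75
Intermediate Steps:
q = 896 (q = 1099 - 203 = 896)
(-264 - 557) + q = (-264 - 557) + 896 = -821 + 896 = 75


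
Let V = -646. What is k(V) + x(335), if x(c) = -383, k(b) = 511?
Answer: 128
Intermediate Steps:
k(V) + x(335) = 511 - 383 = 128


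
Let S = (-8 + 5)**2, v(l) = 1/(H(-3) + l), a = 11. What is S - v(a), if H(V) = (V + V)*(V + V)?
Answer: 422/47 ≈ 8.9787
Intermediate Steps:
H(V) = 4*V**2 (H(V) = (2*V)*(2*V) = 4*V**2)
v(l) = 1/(36 + l) (v(l) = 1/(4*(-3)**2 + l) = 1/(4*9 + l) = 1/(36 + l))
S = 9 (S = (-3)**2 = 9)
S - v(a) = 9 - 1/(36 + 11) = 9 - 1/47 = 422/47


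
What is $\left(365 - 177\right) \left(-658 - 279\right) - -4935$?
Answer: $-171221$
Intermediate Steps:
$\left(365 - 177\right) \left(-658 - 279\right) - -4935 = 188 \left(-937\right) + 4935 = -176156 + 4935 = -171221$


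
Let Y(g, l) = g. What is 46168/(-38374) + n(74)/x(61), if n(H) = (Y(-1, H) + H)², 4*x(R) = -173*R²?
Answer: -15268922664/12351305071 ≈ -1.2362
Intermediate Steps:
x(R) = -173*R²/4 (x(R) = (-173*R²)/4 = -173*R²/4)
n(H) = (-1 + H)²
46168/(-38374) + n(74)/x(61) = 46168/(-38374) + (-1 + 74)²/((-173/4*61²)) = 46168*(-1/38374) + 73²/((-173/4*3721)) = -23084/19187 + 5329/(-643733/4) = -23084/19187 + 5329*(-4/643733) = -23084/19187 - 21316/643733 = -15268922664/12351305071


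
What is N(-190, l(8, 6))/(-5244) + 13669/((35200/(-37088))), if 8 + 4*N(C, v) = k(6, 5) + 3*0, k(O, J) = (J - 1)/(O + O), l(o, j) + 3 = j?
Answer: -10836181489/752400 ≈ -14402.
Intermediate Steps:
l(o, j) = -3 + j
k(O, J) = (-1 + J)/(2*O) (k(O, J) = (-1 + J)/((2*O)) = (-1 + J)*(1/(2*O)) = (-1 + J)/(2*O))
N(C, v) = -23/12 (N(C, v) = -2 + ((1/2)*(-1 + 5)/6 + 3*0)/4 = -2 + ((1/2)*(1/6)*4 + 0)/4 = -2 + (1/3 + 0)/4 = -2 + (1/4)*(1/3) = -2 + 1/12 = -23/12)
N(-190, l(8, 6))/(-5244) + 13669/((35200/(-37088))) = -23/12/(-5244) + 13669/((35200/(-37088))) = -23/12*(-1/5244) + 13669/((35200*(-1/37088))) = 1/2736 + 13669/(-1100/1159) = 1/2736 + 13669*(-1159/1100) = 1/2736 - 15842371/1100 = -10836181489/752400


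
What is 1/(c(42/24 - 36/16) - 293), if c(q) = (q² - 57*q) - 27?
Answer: -4/1165 ≈ -0.0034335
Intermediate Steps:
c(q) = -27 + q² - 57*q
1/(c(42/24 - 36/16) - 293) = 1/((-27 + (42/24 - 36/16)² - 57*(42/24 - 36/16)) - 293) = 1/((-27 + (42*(1/24) - 36*1/16)² - 57*(42*(1/24) - 36*1/16)) - 293) = 1/((-27 + (7/4 - 9/4)² - 57*(7/4 - 9/4)) - 293) = 1/((-27 + (-½)² - 57*(-½)) - 293) = 1/((-27 + ¼ + 57/2) - 293) = 1/(7/4 - 293) = 1/(-1165/4) = -4/1165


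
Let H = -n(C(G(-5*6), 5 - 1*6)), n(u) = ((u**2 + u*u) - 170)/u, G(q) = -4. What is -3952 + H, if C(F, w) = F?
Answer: -7973/2 ≈ -3986.5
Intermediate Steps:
n(u) = (-170 + 2*u**2)/u (n(u) = ((u**2 + u**2) - 170)/u = (2*u**2 - 170)/u = (-170 + 2*u**2)/u)
H = -69/2 (H = -(-170/(-4) + 2*(-4)) = -(-170*(-1/4) - 8) = -(85/2 - 8) = -1*69/2 = -69/2 ≈ -34.500)
-3952 + H = -3952 - 69/2 = -7973/2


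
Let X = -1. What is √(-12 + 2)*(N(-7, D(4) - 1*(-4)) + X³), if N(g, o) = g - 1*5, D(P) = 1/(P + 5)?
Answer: -13*I*√10 ≈ -41.11*I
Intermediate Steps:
D(P) = 1/(5 + P)
N(g, o) = -5 + g (N(g, o) = g - 5 = -5 + g)
√(-12 + 2)*(N(-7, D(4) - 1*(-4)) + X³) = √(-12 + 2)*((-5 - 7) + (-1)³) = √(-10)*(-12 - 1) = (I*√10)*(-13) = -13*I*√10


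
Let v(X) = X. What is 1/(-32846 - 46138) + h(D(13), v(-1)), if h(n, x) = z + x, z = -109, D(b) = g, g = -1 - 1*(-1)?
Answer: -8688241/78984 ≈ -110.00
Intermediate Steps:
g = 0 (g = -1 + 1 = 0)
D(b) = 0
h(n, x) = -109 + x
1/(-32846 - 46138) + h(D(13), v(-1)) = 1/(-32846 - 46138) + (-109 - 1) = 1/(-78984) - 110 = -1/78984 - 110 = -8688241/78984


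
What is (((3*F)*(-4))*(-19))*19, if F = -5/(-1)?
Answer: 21660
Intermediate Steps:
F = 5 (F = -5*(-1) = 5)
(((3*F)*(-4))*(-19))*19 = (((3*5)*(-4))*(-19))*19 = ((15*(-4))*(-19))*19 = -60*(-19)*19 = 1140*19 = 21660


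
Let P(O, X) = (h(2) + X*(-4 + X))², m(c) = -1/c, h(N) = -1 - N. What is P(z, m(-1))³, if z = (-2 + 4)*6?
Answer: 46656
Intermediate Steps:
z = 12 (z = 2*6 = 12)
P(O, X) = (-3 + X*(-4 + X))² (P(O, X) = ((-1 - 1*2) + X*(-4 + X))² = ((-1 - 2) + X*(-4 + X))² = (-3 + X*(-4 + X))²)
P(z, m(-1))³ = ((3 - (-1/(-1))² + 4*(-1/(-1)))²)³ = ((3 - (-1*(-1))² + 4*(-1*(-1)))²)³ = ((3 - 1*1² + 4*1)²)³ = ((3 - 1*1 + 4)²)³ = ((3 - 1 + 4)²)³ = (6²)³ = 36³ = 46656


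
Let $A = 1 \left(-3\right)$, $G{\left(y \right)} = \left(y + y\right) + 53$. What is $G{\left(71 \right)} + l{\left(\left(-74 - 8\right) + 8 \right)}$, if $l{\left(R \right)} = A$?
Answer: $192$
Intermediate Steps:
$G{\left(y \right)} = 53 + 2 y$ ($G{\left(y \right)} = 2 y + 53 = 53 + 2 y$)
$A = -3$
$l{\left(R \right)} = -3$
$G{\left(71 \right)} + l{\left(\left(-74 - 8\right) + 8 \right)} = \left(53 + 2 \cdot 71\right) - 3 = \left(53 + 142\right) - 3 = 195 - 3 = 192$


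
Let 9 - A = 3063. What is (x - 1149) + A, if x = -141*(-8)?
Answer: -3075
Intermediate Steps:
A = -3054 (A = 9 - 1*3063 = 9 - 3063 = -3054)
x = 1128
(x - 1149) + A = (1128 - 1149) - 3054 = -21 - 3054 = -3075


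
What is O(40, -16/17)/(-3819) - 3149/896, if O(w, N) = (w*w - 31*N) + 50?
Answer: -230019743/58171008 ≈ -3.9542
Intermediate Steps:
O(w, N) = 50 + w² - 31*N (O(w, N) = (w² - 31*N) + 50 = 50 + w² - 31*N)
O(40, -16/17)/(-3819) - 3149/896 = (50 + 40² - (-496)/17)/(-3819) - 3149/896 = (50 + 1600 - (-496)/17)*(-1/3819) - 3149*1/896 = (50 + 1600 - 31*(-16/17))*(-1/3819) - 3149/896 = (50 + 1600 + 496/17)*(-1/3819) - 3149/896 = (28546/17)*(-1/3819) - 3149/896 = -28546/64923 - 3149/896 = -230019743/58171008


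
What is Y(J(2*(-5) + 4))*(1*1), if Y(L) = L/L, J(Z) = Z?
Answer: 1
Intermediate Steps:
Y(L) = 1
Y(J(2*(-5) + 4))*(1*1) = 1*(1*1) = 1*1 = 1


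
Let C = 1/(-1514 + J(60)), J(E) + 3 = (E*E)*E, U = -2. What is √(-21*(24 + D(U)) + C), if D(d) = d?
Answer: I*√21253366053035/214483 ≈ 21.494*I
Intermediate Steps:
J(E) = -3 + E³ (J(E) = -3 + (E*E)*E = -3 + E²*E = -3 + E³)
C = 1/214483 (C = 1/(-1514 + (-3 + 60³)) = 1/(-1514 + (-3 + 216000)) = 1/(-1514 + 215997) = 1/214483 ≈ 4.6624e-6)
√(-21*(24 + D(U)) + C) = √(-21*(24 - 2) + 1/214483) = √(-21*22 + 1/214483) = √(-462 + 1/214483) = √(-99091145/214483) = I*√21253366053035/214483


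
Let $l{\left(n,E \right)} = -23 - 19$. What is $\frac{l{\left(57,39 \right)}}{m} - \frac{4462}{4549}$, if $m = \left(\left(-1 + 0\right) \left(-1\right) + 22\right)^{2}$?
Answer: $- \frac{2551456}{2406421} \approx -1.0603$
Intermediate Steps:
$l{\left(n,E \right)} = -42$
$m = 529$ ($m = \left(\left(-1\right) \left(-1\right) + 22\right)^{2} = \left(1 + 22\right)^{2} = 23^{2} = 529$)
$\frac{l{\left(57,39 \right)}}{m} - \frac{4462}{4549} = - \frac{42}{529} - \frac{4462}{4549} = - \frac{2551456}{2406421}$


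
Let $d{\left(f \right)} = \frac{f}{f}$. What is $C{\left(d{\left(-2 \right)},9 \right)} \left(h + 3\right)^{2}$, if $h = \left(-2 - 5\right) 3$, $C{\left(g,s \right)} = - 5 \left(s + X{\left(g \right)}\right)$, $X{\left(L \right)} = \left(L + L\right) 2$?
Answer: $-21060$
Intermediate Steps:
$d{\left(f \right)} = 1$
$X{\left(L \right)} = 4 L$ ($X{\left(L \right)} = 2 L 2 = 4 L$)
$C{\left(g,s \right)} = - 20 g - 5 s$ ($C{\left(g,s \right)} = - 5 \left(s + 4 g\right) = - 20 g - 5 s$)
$h = -21$ ($h = \left(-2 - 5\right) 3 = \left(-7\right) 3 = -21$)
$C{\left(d{\left(-2 \right)},9 \right)} \left(h + 3\right)^{2} = \left(\left(-20\right) 1 - 45\right) \left(-21 + 3\right)^{2} = \left(-20 - 45\right) \left(-18\right)^{2} = \left(-65\right) 324 = -21060$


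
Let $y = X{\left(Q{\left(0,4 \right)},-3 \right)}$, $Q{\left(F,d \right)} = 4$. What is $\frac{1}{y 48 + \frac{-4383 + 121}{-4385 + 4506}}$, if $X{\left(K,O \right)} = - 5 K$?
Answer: $- \frac{121}{120422} \approx -0.0010048$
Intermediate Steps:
$y = -20$ ($y = \left(-5\right) 4 = -20$)
$\frac{1}{y 48 + \frac{-4383 + 121}{-4385 + 4506}} = \frac{1}{\left(-20\right) 48 + \frac{-4383 + 121}{-4385 + 4506}} = \frac{1}{-960 - \frac{4262}{121}} = \frac{1}{- \frac{120422}{121}} = - \frac{121}{120422}$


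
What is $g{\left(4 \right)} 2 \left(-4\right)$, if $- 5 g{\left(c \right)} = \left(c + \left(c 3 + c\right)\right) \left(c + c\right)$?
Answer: $256$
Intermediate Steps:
$g{\left(c \right)} = - 2 c^{2}$ ($g{\left(c \right)} = - \frac{\left(c + \left(c 3 + c\right)\right) \left(c + c\right)}{5} = - \frac{\left(c + \left(3 c + c\right)\right) 2 c}{5} = - \frac{\left(c + 4 c\right) 2 c}{5} = - \frac{5 c 2 c}{5} = - \frac{10 c^{2}}{5} = - 2 c^{2}$)
$g{\left(4 \right)} 2 \left(-4\right) = - 2 \cdot 4^{2} \cdot 2 \left(-4\right) = \left(-2\right) 16 \cdot 2 \left(-4\right) = \left(-32\right) 2 \left(-4\right) = \left(-64\right) \left(-4\right) = 256$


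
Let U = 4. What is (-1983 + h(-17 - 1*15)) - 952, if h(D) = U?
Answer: -2931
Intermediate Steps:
h(D) = 4
(-1983 + h(-17 - 1*15)) - 952 = (-1983 + 4) - 952 = -1979 - 952 = -2931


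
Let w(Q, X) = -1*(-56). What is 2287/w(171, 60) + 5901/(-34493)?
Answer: 78555035/1931608 ≈ 40.668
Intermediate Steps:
w(Q, X) = 56
2287/w(171, 60) + 5901/(-34493) = 2287/56 + 5901/(-34493) = 2287*(1/56) + 5901*(-1/34493) = 2287/56 - 5901/34493 = 78555035/1931608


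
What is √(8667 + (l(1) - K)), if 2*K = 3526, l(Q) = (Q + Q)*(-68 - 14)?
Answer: 2*√1685 ≈ 82.098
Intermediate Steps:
l(Q) = -164*Q (l(Q) = (2*Q)*(-82) = -164*Q)
K = 1763 (K = (½)*3526 = 1763)
√(8667 + (l(1) - K)) = √(8667 + (-164*1 - 1*1763)) = √(8667 + (-164 - 1763)) = √(8667 - 1927) = √6740 = 2*√1685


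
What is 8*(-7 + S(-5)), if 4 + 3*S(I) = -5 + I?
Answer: -280/3 ≈ -93.333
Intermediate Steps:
S(I) = -3 + I/3 (S(I) = -4/3 + (-5 + I)/3 = -4/3 + (-5/3 + I/3) = -3 + I/3)
8*(-7 + S(-5)) = 8*(-7 + (-3 + (1/3)*(-5))) = 8*(-7 + (-3 - 5/3)) = 8*(-7 - 14/3) = 8*(-35/3) = -280/3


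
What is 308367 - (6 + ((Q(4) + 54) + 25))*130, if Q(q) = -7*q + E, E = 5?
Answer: 300307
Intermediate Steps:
Q(q) = 5 - 7*q (Q(q) = -7*q + 5 = 5 - 7*q)
308367 - (6 + ((Q(4) + 54) + 25))*130 = 308367 - (6 + (((5 - 7*4) + 54) + 25))*130 = 308367 - (6 + (((5 - 28) + 54) + 25))*130 = 308367 - (6 + ((-23 + 54) + 25))*130 = 308367 - (6 + (31 + 25))*130 = 308367 - (6 + 56)*130 = 308367 - 62*130 = 308367 - 1*8060 = 308367 - 8060 = 300307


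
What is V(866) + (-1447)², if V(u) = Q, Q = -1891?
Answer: 2091918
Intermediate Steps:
V(u) = -1891
V(866) + (-1447)² = -1891 + (-1447)² = -1891 + 2093809 = 2091918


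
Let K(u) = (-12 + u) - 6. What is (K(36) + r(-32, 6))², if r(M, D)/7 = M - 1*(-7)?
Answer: 24649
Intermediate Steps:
r(M, D) = 49 + 7*M (r(M, D) = 7*(M - 1*(-7)) = 7*(M + 7) = 7*(7 + M) = 49 + 7*M)
K(u) = -18 + u
(K(36) + r(-32, 6))² = ((-18 + 36) + (49 + 7*(-32)))² = (18 + (49 - 224))² = (18 - 175)² = (-157)² = 24649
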